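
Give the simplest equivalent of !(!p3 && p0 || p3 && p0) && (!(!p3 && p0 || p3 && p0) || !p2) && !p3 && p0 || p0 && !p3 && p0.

!(!p3 && p0 || p3 && p0) && (!(!p3 && p0 || p3 && p0) || !p2) && !p3 && p0 || p0 && !p3 && p0
= !(!p3 && p0 || p3 && p0) && !p3 && p0 || p0 && !p3 && p0   (absorption)
= !p0 && !p3 && p0 || p0 && !p3 && p0   (distribution)
= !p3 && p0   (distribution)

!p3 && p0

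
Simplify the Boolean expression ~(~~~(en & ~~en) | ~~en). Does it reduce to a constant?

~(~~~(en & ~~en) | ~~en)
= ~(~~~(en & en) | ~~en)   (double negation)
= ~(~(en & en) | ~~en)   (double negation)
= ~(~en | ~~en)   (idempotence)
= en & ~en   (De Morgan)
= 0   (complement)

0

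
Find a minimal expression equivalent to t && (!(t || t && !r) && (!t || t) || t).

t

t && (!(t || t && !r) && (!t || t) || t)
= t && (!(t || t && !r) || t)   (complement / identity)
= t && (!t || t)   (absorption)
= t   (complement / identity)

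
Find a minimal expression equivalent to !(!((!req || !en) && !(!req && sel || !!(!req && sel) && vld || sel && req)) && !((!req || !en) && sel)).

!req || !en

!(!((!req || !en) && !(!req && sel || !!(!req && sel) && vld || sel && req)) && !((!req || !en) && sel))
= !(!((!req || !en) && !(!req && sel || !req && sel && vld || sel && req)) && !((!req || !en) && sel))   — double negation
= (!req || !en) && !(!req && sel || !req && sel && vld || sel && req) || (!req || !en) && sel   — De Morgan
= (!req || !en) && !(!req && sel || sel && req) || (!req || !en) && sel   — absorption
= (!req || !en) && !sel || (!req || !en) && sel   — distribution
= !req || !en   — distribution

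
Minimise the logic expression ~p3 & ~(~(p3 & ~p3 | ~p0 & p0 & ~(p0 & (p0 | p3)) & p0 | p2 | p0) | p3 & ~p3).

~p3 & (p2 | p0)

~p3 & ~(~(p3 & ~p3 | ~p0 & p0 & ~(p0 & (p0 | p3)) & p0 | p2 | p0) | p3 & ~p3)
= ~p3 & ~~(p3 & ~p3 | ~p0 & p0 & ~(p0 & (p0 | p3)) & p0 | p2 | p0)   [complement / identity]
= ~p3 & (p3 & ~p3 | ~p0 & p0 & ~(p0 & (p0 | p3)) & p0 | p2 | p0)   [double negation]
= ~p3 & (p3 & ~p3 | ~p0 & p0 & ~p0 & p0 | p2 | p0)   [absorption]
= ~p3 & (p3 & ~p3 | ~p0 & p0 | p2 | p0)   [idempotence]
= ~p3 & (p3 & ~p3 | p2 | p0)   [complement / identity]
= ~p3 & (p2 | p0)   [complement / identity]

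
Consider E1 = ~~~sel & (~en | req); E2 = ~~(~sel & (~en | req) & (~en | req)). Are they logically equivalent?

E1: ~~~sel & (~en | req)
    = ~sel & (~en | req)   — double negation
E2: ~~(~sel & (~en | req) & (~en | req))
    = ~sel & (~en | req) & (~en | req)   — double negation
    = ~sel & (~en | req)   — idempotence
Both reduce to ~sel & (~en | req), so they are equivalent.

Yes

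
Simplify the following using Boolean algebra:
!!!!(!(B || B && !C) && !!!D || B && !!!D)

!D

!!!!(!(B || B && !C) && !!!D || B && !!!D)
= !!!!(!B && !!!D || B && !!!D)   (absorption)
= !!(!B && !!!D || B && !!!D)   (double negation)
= !!!!!D   (distribution)
= !!!D   (double negation)
= !D   (double negation)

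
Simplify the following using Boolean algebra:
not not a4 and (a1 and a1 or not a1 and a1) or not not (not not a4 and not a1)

not not a4 and (a1 and a1 or not a1 and a1) or not not (not not a4 and not a1)
= not not a4 and a1 or not not (not not a4 and not a1)   [distribution]
= not not a4 and a1 or not not a4 and not a1   [double negation]
= not not a4   [distribution]
= a4   [double negation]

a4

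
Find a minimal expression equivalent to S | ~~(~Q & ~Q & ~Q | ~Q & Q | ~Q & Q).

S | ~Q

S | ~~(~Q & ~Q & ~Q | ~Q & Q | ~Q & Q)
= S | ~~(~Q & ~Q & ~Q | ~Q & Q)   (idempotence)
= S | ~~(~Q & ~Q | ~Q & Q)   (idempotence)
= S | ~~~Q   (distribution)
= S | ~Q   (double negation)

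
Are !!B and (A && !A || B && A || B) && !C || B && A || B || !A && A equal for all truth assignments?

Yes

E1: !!B
    = B   — double negation
E2: (A && !A || B && A || B) && !C || B && A || B || !A && A
    = (B && A || B) && !C || B && A || B || !A && A   — complement / identity
    = (B && A || B) && !C || B && A || B   — complement / identity
    = B && A || B   — absorption
    = B   — absorption
Both reduce to B, so they are equivalent.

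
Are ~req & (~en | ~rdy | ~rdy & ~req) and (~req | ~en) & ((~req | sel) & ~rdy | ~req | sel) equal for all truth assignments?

No

E1: ~req & (~en | ~rdy | ~rdy & ~req)
    = ~req & (~en | ~rdy)   (absorption)
E2: (~req | ~en) & ((~req | sel) & ~rdy | ~req | sel)
    = (~req | ~en) & (~req | sel)   (absorption)
    = ~req | ~en & sel   (distribution)
These differ: at en=0, rdy=1, req=1, sel=1, E1 = 0 but E2 = 1.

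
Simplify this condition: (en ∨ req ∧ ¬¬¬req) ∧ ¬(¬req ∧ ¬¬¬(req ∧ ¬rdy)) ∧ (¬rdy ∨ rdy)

en ∧ req

(en ∨ req ∧ ¬¬¬req) ∧ ¬(¬req ∧ ¬¬¬(req ∧ ¬rdy)) ∧ (¬rdy ∨ rdy)
= (en ∨ req ∧ ¬¬¬req) ∧ ¬(¬req ∧ ¬¬¬(req ∧ ¬rdy))   [complement / identity]
= (en ∨ req ∧ ¬req) ∧ ¬(¬req ∧ ¬¬¬(req ∧ ¬rdy))   [double negation]
= en ∧ ¬(¬req ∧ ¬¬¬(req ∧ ¬rdy))   [complement / identity]
= en ∧ ¬(¬req ∧ ¬(req ∧ ¬rdy))   [double negation]
= en ∧ (req ∨ req ∧ ¬rdy)   [De Morgan]
= en ∧ req   [absorption]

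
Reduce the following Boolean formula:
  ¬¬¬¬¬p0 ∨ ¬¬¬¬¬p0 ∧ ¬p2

¬¬¬¬¬p0 ∨ ¬¬¬¬¬p0 ∧ ¬p2
= ¬¬¬¬¬p0   [absorption]
= ¬¬¬p0   [double negation]
= ¬p0   [double negation]

¬p0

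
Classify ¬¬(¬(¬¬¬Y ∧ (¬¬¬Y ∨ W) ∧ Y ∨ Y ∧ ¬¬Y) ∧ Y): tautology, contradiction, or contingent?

¬¬(¬(¬¬¬Y ∧ (¬¬¬Y ∨ W) ∧ Y ∨ Y ∧ ¬¬Y) ∧ Y)
= ¬¬(¬(¬¬¬Y ∧ (¬¬¬Y ∨ W) ∧ Y ∨ Y ∧ Y) ∧ Y)
= ¬¬(¬(¬¬¬Y ∧ Y ∨ Y ∧ Y) ∧ Y)
= ¬¬(¬(¬Y ∧ Y ∨ Y ∧ Y) ∧ Y)
= ¬¬(¬Y ∧ Y)
= ¬Y ∧ Y
= False

contradiction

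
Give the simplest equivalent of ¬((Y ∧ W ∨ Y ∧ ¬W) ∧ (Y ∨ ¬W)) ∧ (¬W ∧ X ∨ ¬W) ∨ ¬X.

¬((Y ∧ W ∨ Y ∧ ¬W) ∧ (Y ∨ ¬W)) ∧ (¬W ∧ X ∨ ¬W) ∨ ¬X
= ¬(Y ∧ (Y ∨ ¬W)) ∧ (¬W ∧ X ∨ ¬W) ∨ ¬X
= ¬(Y ∧ (Y ∨ ¬W)) ∧ ¬W ∨ ¬X
= ¬Y ∧ ¬W ∨ ¬X

¬Y ∧ ¬W ∨ ¬X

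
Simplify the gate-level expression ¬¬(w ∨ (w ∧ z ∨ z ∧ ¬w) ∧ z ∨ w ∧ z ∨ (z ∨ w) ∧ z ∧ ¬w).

¬¬(w ∨ (w ∧ z ∨ z ∧ ¬w) ∧ z ∨ w ∧ z ∨ (z ∨ w) ∧ z ∧ ¬w)
= ¬¬(w ∨ (w ∧ z ∨ z ∧ ¬w) ∧ z ∨ w ∧ z ∨ z ∧ ¬w)   [absorption]
= ¬¬(w ∨ w ∧ z ∨ z ∧ ¬w)   [absorption]
= w ∨ w ∧ z ∨ z ∧ ¬w   [double negation]
= w ∨ z   [distribution]

w ∨ z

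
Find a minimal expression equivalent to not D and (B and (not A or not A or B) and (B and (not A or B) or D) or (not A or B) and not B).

not D and (not A or B)

not D and (B and (not A or not A or B) and (B and (not A or B) or D) or (not A or B) and not B)
= not D and (B and (not A or B) and (B and (not A or B) or D) or (not A or B) and not B)
= not D and (B and (not A or B) or (not A or B) and not B)
= not D and (not A or B)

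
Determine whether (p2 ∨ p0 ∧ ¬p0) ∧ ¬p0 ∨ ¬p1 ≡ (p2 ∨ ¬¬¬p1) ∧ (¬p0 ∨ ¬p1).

E1: (p2 ∨ p0 ∧ ¬p0) ∧ ¬p0 ∨ ¬p1
    = p2 ∧ ¬p0 ∨ ¬p1   [complement / identity]
E2: (p2 ∨ ¬¬¬p1) ∧ (¬p0 ∨ ¬p1)
    = (p2 ∨ ¬p1) ∧ (¬p0 ∨ ¬p1)   [double negation]
    = p2 ∧ ¬p0 ∨ ¬p1   [distribution]
Both reduce to p2 ∧ ¬p0 ∨ ¬p1, so they are equivalent.

Yes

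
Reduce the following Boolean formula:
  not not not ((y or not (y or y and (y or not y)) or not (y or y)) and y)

not y

not not not ((y or not (y or y and (y or not y)) or not (y or y)) and y)
= not not not ((y or not (y or y) or not (y or y)) and y)   — complement / identity
= not ((y or not (y or y) or not (y or y)) and y)   — double negation
= not ((y or not (y or y)) and y)   — idempotence
= not ((y or not y) and y)   — idempotence
= not y   — complement / identity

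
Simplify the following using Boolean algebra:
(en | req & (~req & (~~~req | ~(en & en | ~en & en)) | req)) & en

en

(en | req & (~req & (~~~req | ~(en & en | ~en & en)) | req)) & en
= (en | req & (~req & (~~~req | ~en) | req)) & en   (distribution)
= (en | req & (~req & (~req | ~en) | req)) & en   (double negation)
= (en | req & (~req | req)) & en   (absorption)
= (en | req) & en   (complement / identity)
= en   (absorption)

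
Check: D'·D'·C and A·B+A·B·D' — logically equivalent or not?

No

E1: D'·D'·C
    = D'·C   — idempotence
E2: A·B+A·B·D'
    = A·B   — absorption
These differ: at A=1, B=1, C=0, D=0, E1 = 0 but E2 = 1.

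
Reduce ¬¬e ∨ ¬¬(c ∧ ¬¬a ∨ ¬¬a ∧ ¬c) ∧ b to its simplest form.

¬¬e ∨ ¬¬(c ∧ ¬¬a ∨ ¬¬a ∧ ¬c) ∧ b
= e ∨ ¬¬(c ∧ ¬¬a ∨ ¬¬a ∧ ¬c) ∧ b
= e ∨ (c ∧ ¬¬a ∨ ¬¬a ∧ ¬c) ∧ b
= e ∨ ¬¬a ∧ b
= e ∨ a ∧ b

e ∨ a ∧ b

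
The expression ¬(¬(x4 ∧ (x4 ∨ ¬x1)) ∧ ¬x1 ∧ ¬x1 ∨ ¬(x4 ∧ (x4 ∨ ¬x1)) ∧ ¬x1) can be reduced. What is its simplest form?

¬(¬(x4 ∧ (x4 ∨ ¬x1)) ∧ ¬x1 ∧ ¬x1 ∨ ¬(x4 ∧ (x4 ∨ ¬x1)) ∧ ¬x1)
= ¬(¬(x4 ∧ (x4 ∨ ¬x1)) ∧ ¬x1)   [absorption]
= ¬(¬x4 ∧ ¬x1)   [absorption]
= x4 ∨ x1   [De Morgan]

x4 ∨ x1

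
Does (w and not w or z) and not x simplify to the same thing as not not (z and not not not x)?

E1: (w and not w or z) and not x
    = z and not x
E2: not not (z and not not not x)
    = not not (z and not x)
    = z and not x
Both reduce to z and not x, so they are equivalent.

Yes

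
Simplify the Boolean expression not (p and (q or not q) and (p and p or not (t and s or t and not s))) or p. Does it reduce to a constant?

not (p and (q or not q) and (p and p or not (t and s or t and not s))) or p
= not (p and (q or not q) and (p or not (t and s or t and not s))) or p   [idempotence]
= not (p and (q or not q) and (p or not t)) or p   [distribution]
= not (p and (p or not t)) or p   [complement / identity]
= not p or p   [absorption]
= True   [complement]

True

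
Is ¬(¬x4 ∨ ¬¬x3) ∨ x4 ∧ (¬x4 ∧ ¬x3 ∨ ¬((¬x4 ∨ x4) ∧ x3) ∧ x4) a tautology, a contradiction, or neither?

neither

¬(¬x4 ∨ ¬¬x3) ∨ x4 ∧ (¬x4 ∧ ¬x3 ∨ ¬((¬x4 ∨ x4) ∧ x3) ∧ x4)
= ¬(¬x4 ∨ ¬¬x3) ∨ x4 ∧ (¬x4 ∧ ¬x3 ∨ ¬x3 ∧ x4)   — complement / identity
= ¬(¬x4 ∨ ¬¬x3) ∨ x4 ∧ ¬x3   — distribution
= x4 ∧ ¬x3 ∨ x4 ∧ ¬x3   — De Morgan
= x4 ∧ ¬x3   — idempotence
This depends on x3, x4, so it is not a constant.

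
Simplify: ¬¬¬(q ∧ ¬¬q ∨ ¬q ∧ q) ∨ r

¬q ∨ r

¬¬¬(q ∧ ¬¬q ∨ ¬q ∧ q) ∨ r
= ¬¬¬(q ∧ q ∨ ¬q ∧ q) ∨ r   (double negation)
= ¬(q ∧ q ∨ ¬q ∧ q) ∨ r   (double negation)
= ¬q ∨ r   (distribution)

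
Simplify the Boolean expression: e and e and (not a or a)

e and e and (not a or a)
= e and e   — complement / identity
= e   — idempotence

e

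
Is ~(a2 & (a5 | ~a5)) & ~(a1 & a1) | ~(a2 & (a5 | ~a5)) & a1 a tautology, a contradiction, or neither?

neither

~(a2 & (a5 | ~a5)) & ~(a1 & a1) | ~(a2 & (a5 | ~a5)) & a1
= ~(a2 & (a5 | ~a5)) & ~a1 | ~(a2 & (a5 | ~a5)) & a1   [idempotence]
= ~(a2 & (a5 | ~a5))   [distribution]
= ~a2   [complement / identity]
This depends on a2, so it is not a constant.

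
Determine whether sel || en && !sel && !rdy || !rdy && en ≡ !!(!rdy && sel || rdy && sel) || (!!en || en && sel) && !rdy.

E1: sel || en && !sel && !rdy || !rdy && en
    = sel || (en && !sel || en) && !rdy   (distribution)
    = sel || en && !rdy   (absorption)
E2: !!(!rdy && sel || rdy && sel) || (!!en || en && sel) && !rdy
    = !!(!rdy && sel || rdy && sel) || (en || en && sel) && !rdy   (double negation)
    = !!(!rdy && sel || rdy && sel) || en && !rdy   (absorption)
    = !!sel || en && !rdy   (distribution)
    = sel || en && !rdy   (double negation)
Both reduce to sel || en && !rdy, so they are equivalent.

Yes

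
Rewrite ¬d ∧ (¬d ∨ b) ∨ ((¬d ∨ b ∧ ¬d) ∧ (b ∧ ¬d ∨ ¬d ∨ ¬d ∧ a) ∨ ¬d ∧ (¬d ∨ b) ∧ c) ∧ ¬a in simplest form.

¬d ∧ (¬d ∨ b) ∨ ((¬d ∨ b ∧ ¬d) ∧ (b ∧ ¬d ∨ ¬d ∨ ¬d ∧ a) ∨ ¬d ∧ (¬d ∨ b) ∧ c) ∧ ¬a
= ¬d ∧ (¬d ∨ b) ∨ ((¬d ∨ b ∧ ¬d) ∧ (b ∧ ¬d ∨ ¬d) ∨ ¬d ∧ (¬d ∨ b) ∧ c) ∧ ¬a   [absorption]
= ¬d ∧ (¬d ∨ b) ∨ (¬d ∧ ¬d ∨ b ∧ ¬d ∨ ¬d ∧ (¬d ∨ b) ∧ c) ∧ ¬a   [distribution]
= ¬d ∧ (¬d ∨ b) ∨ (¬d ∧ (¬d ∨ b) ∨ ¬d ∧ (¬d ∨ b) ∧ c) ∧ ¬a   [distribution]
= ¬d ∧ (¬d ∨ b) ∨ ¬d ∧ (¬d ∨ b) ∧ ¬a   [absorption]
= ¬d ∧ (¬d ∨ b)   [absorption]
= ¬d   [absorption]

¬d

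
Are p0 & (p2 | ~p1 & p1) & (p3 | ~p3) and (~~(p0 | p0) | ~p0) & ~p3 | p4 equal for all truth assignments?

E1: p0 & (p2 | ~p1 & p1) & (p3 | ~p3)
    = p0 & (p2 | ~p1 & p1)   [complement / identity]
    = p0 & p2   [complement / identity]
E2: (~~(p0 | p0) | ~p0) & ~p3 | p4
    = (~~p0 | ~p0) & ~p3 | p4   [idempotence]
    = (p0 | ~p0) & ~p3 | p4   [double negation]
    = ~p3 | p4   [complement / identity]
These differ: at p0=0, p1=0, p2=0, p3=1, p4=1, E1 = 0 but E2 = 1.

No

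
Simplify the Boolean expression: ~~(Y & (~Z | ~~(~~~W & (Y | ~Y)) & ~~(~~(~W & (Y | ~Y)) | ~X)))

~~(Y & (~Z | ~~(~~~W & (Y | ~Y)) & ~~(~~(~W & (Y | ~Y)) | ~X)))
= ~~(Y & (~Z | ~~(~W & (Y | ~Y)) & ~~(~~(~W & (Y | ~Y)) | ~X)))
= ~~(Y & (~Z | ~~(~W & (Y | ~Y)) & (~~(~W & (Y | ~Y)) | ~X)))
= ~~(Y & (~Z | ~~(~W & (Y | ~Y))))
= ~~(Y & (~Z | ~~~W))
= ~~(Y & (~Z | ~W))
= Y & (~Z | ~W)

Y & (~Z | ~W)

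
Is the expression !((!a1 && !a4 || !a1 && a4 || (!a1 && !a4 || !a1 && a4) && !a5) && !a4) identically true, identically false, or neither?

neither

!((!a1 && !a4 || !a1 && a4 || (!a1 && !a4 || !a1 && a4) && !a5) && !a4)
= !((!a1 && !a4 || !a1 && a4) && !a4)   [absorption]
= !(!a1 && !a4)   [distribution]
= a1 || a4   [De Morgan]
This depends on a1, a4, so it is not a constant.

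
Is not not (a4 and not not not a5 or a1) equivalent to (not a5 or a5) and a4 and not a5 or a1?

Yes

E1: not not (a4 and not not not a5 or a1)
    = a4 and not not not a5 or a1   — double negation
    = a4 and not a5 or a1   — double negation
E2: (not a5 or a5) and a4 and not a5 or a1
    = a4 and not a5 or a1   — complement / identity
Both reduce to a4 and not a5 or a1, so they are equivalent.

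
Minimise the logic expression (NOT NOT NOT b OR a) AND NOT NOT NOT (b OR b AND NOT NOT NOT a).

(NOT NOT NOT b OR a) AND NOT NOT NOT (b OR b AND NOT NOT NOT a)
= (NOT NOT NOT b OR a) AND NOT NOT NOT (b OR b AND NOT a)   [double negation]
= (NOT NOT NOT b OR a) AND NOT NOT NOT b   [absorption]
= NOT NOT NOT b   [absorption]
= NOT b   [double negation]

NOT b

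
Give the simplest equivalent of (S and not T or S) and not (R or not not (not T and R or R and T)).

(S and not T or S) and not (R or not not (not T and R or R and T))
= (S and not T or S) and not (R or not not R)   — distribution
= (S and not T or S) and not (R or R)   — double negation
= S and not (R or R)   — absorption
= S and not R   — idempotence

S and not R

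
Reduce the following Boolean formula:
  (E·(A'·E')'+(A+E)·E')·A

(E·(A'·E')'+(A+E)·E')·A
= (E·(A+E)+(A+E)·E')·A   [De Morgan]
= (A+E)·A   [distribution]
= A   [absorption]

A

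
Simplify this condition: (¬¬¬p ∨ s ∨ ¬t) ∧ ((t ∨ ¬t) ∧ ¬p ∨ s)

(¬¬¬p ∨ s ∨ ¬t) ∧ ((t ∨ ¬t) ∧ ¬p ∨ s)
= (¬p ∨ s ∨ ¬t) ∧ ((t ∨ ¬t) ∧ ¬p ∨ s)   — double negation
= (¬p ∨ s ∨ ¬t) ∧ (¬p ∨ s)   — complement / identity
= ¬p ∨ s   — absorption

¬p ∨ s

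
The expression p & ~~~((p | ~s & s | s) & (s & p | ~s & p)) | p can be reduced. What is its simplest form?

p & ~~~((p | ~s & s | s) & (s & p | ~s & p)) | p
= p & ~~~((p | s) & (s & p | ~s & p)) | p   [complement / identity]
= p & ~~~((p | s) & p) | p   [distribution]
= p & ~~~p | p   [absorption]
= p & ~p | p   [double negation]
= p   [complement / identity]

p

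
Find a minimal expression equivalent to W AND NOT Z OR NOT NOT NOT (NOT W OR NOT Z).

W

W AND NOT Z OR NOT NOT NOT (NOT W OR NOT Z)
= W AND NOT Z OR NOT NOT (W AND Z)
= W AND NOT Z OR W AND Z
= W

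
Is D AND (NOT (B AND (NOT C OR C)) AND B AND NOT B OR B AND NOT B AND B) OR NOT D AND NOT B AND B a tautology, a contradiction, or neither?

contradiction

D AND (NOT (B AND (NOT C OR C)) AND B AND NOT B OR B AND NOT B AND B) OR NOT D AND NOT B AND B
= D AND (NOT B AND B AND NOT B OR B AND NOT B AND B) OR NOT D AND NOT B AND B   [complement / identity]
= D AND NOT B AND B OR NOT D AND NOT B AND B   [distribution]
= NOT B AND B   [distribution]
= FALSE   [complement]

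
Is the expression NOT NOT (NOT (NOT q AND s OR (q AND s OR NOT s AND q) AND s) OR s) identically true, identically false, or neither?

identically true

NOT NOT (NOT (NOT q AND s OR (q AND s OR NOT s AND q) AND s) OR s)
= NOT NOT (NOT (NOT q AND s OR q AND s) OR s)   [distribution]
= NOT NOT (NOT s OR s)   [distribution]
= NOT s OR s   [double negation]
= TRUE   [complement]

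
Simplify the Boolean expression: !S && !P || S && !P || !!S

!P || S

!S && !P || S && !P || !!S
= !P || !!S   [distribution]
= !P || S   [double negation]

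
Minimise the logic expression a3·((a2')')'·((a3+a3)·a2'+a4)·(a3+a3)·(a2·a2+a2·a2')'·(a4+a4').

a3·((a2')')'·((a3+a3)·a2'+a4)·(a3+a3)·(a2·a2+a2·a2')'·(a4+a4')
= a3·((a2')')'·((a3+a3)·a2'+a4)·(a3+a3)·(a2·a2+a2·a2')'
= a3·a2'·((a3+a3)·a2'+a4)·(a3+a3)·(a2·a2+a2·a2')'
= a3·a2'·((a3+a3)·a2'+a4)·(a3+a3)·a2'
= a3·a2'·(a3+a3)·a2'
= a3·a2'·a3·a2'
= a3·a2'

a3·a2'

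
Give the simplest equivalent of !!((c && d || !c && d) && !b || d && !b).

d && !b

!!((c && d || !c && d) && !b || d && !b)
= !!(d && !b || d && !b)   — distribution
= !!(d && !b)   — idempotence
= d && !b   — double negation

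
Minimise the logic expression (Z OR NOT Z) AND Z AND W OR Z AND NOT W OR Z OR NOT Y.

(Z OR NOT Z) AND Z AND W OR Z AND NOT W OR Z OR NOT Y
= Z AND W OR Z AND NOT W OR Z OR NOT Y   — complement / identity
= Z AND W OR Z OR NOT Y   — absorption
= Z OR NOT Y   — absorption

Z OR NOT Y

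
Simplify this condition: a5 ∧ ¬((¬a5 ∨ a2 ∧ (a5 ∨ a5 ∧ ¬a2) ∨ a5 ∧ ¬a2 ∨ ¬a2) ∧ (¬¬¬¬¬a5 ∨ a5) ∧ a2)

a5 ∧ ¬((¬a5 ∨ a2 ∧ (a5 ∨ a5 ∧ ¬a2) ∨ a5 ∧ ¬a2 ∨ ¬a2) ∧ (¬¬¬¬¬a5 ∨ a5) ∧ a2)
= a5 ∧ ¬((¬a5 ∨ a2 ∧ (a5 ∨ a5 ∧ ¬a2) ∨ a5 ∧ ¬a2 ∨ ¬a2) ∧ (¬¬¬a5 ∨ a5) ∧ a2)
= a5 ∧ ¬((¬a5 ∨ a2 ∧ a5 ∨ a5 ∧ ¬a2 ∨ ¬a2) ∧ (¬¬¬a5 ∨ a5) ∧ a2)
= a5 ∧ ¬((¬a5 ∨ a5 ∨ ¬a2) ∧ (¬¬¬a5 ∨ a5) ∧ a2)
= a5 ∧ ¬((¬a5 ∨ a5 ∨ ¬a2) ∧ (¬a5 ∨ a5) ∧ a2)
= a5 ∧ ¬((¬a5 ∨ a5) ∧ a2)
= a5 ∧ ¬a2

a5 ∧ ¬a2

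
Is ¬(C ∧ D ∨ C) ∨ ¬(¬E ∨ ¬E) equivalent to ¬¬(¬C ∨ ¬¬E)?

Yes

E1: ¬(C ∧ D ∨ C) ∨ ¬(¬E ∨ ¬E)
    = ¬(C ∧ D ∨ C) ∨ E ∧ E   — De Morgan
    = ¬(C ∧ D ∨ C) ∨ E   — idempotence
    = ¬C ∨ E   — absorption
E2: ¬¬(¬C ∨ ¬¬E)
    = ¬C ∨ ¬¬E   — double negation
    = ¬C ∨ E   — double negation
Both reduce to ¬C ∨ E, so they are equivalent.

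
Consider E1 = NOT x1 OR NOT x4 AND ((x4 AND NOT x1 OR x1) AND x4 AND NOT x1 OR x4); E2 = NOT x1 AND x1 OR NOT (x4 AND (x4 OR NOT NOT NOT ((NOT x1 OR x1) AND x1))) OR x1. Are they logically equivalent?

E1: NOT x1 OR NOT x4 AND ((x4 AND NOT x1 OR x1) AND x4 AND NOT x1 OR x4)
    = NOT x1 OR NOT x4 AND (x4 AND NOT x1 OR x4)   [absorption]
    = NOT x1 OR NOT x4 AND x4   [absorption]
    = NOT x1   [complement / identity]
E2: NOT x1 AND x1 OR NOT (x4 AND (x4 OR NOT NOT NOT ((NOT x1 OR x1) AND x1))) OR x1
    = NOT (x4 AND (x4 OR NOT NOT NOT ((NOT x1 OR x1) AND x1))) OR x1   [complement / identity]
    = NOT (x4 AND (x4 OR NOT NOT NOT x1)) OR x1   [complement / identity]
    = NOT (x4 AND (x4 OR NOT x1)) OR x1   [double negation]
    = NOT x4 OR x1   [absorption]
These differ: at x1=1, x4=1, E1 = 0 but E2 = 1.

No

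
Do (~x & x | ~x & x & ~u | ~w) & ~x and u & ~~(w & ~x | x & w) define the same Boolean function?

No

E1: (~x & x | ~x & x & ~u | ~w) & ~x
    = (~x & x | ~w) & ~x   — absorption
    = ~w & ~x   — complement / identity
E2: u & ~~(w & ~x | x & w)
    = u & ~~w   — distribution
    = u & w   — double negation
These differ: at u=0, w=0, x=0, E1 = 1 but E2 = 0.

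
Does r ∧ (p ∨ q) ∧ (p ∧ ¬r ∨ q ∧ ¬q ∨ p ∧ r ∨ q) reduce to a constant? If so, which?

no

r ∧ (p ∨ q) ∧ (p ∧ ¬r ∨ q ∧ ¬q ∨ p ∧ r ∨ q)
= r ∧ (p ∨ q) ∧ (p ∧ ¬r ∨ p ∧ r ∨ q)
= r ∧ (p ∨ q) ∧ (p ∨ q)
= r ∧ (p ∨ q)
This depends on p, q, r, so it is not a constant.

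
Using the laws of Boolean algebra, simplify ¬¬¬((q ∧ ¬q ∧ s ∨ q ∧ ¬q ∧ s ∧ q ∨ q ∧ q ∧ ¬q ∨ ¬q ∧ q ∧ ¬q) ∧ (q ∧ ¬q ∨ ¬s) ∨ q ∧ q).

¬q

¬¬¬((q ∧ ¬q ∧ s ∨ q ∧ ¬q ∧ s ∧ q ∨ q ∧ q ∧ ¬q ∨ ¬q ∧ q ∧ ¬q) ∧ (q ∧ ¬q ∨ ¬s) ∨ q ∧ q)
= ¬¬¬((q ∧ ¬q ∧ s ∨ q ∧ ¬q ∧ s ∧ q ∨ q ∧ ¬q) ∧ (q ∧ ¬q ∨ ¬s) ∨ q ∧ q)   — distribution
= ¬¬¬((q ∧ ¬q ∧ s ∨ q ∧ ¬q) ∧ (q ∧ ¬q ∨ ¬s) ∨ q ∧ q)   — absorption
= ¬¬¬(q ∧ ¬q ∧ (q ∧ ¬q ∨ ¬s) ∨ q ∧ q)   — absorption
= ¬¬¬(q ∧ ¬q ∨ q ∧ q)   — absorption
= ¬(q ∧ ¬q ∨ q ∧ q)   — double negation
= ¬q   — distribution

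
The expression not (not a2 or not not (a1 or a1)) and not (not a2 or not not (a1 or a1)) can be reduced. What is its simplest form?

a2 and not a1

not (not a2 or not not (a1 or a1)) and not (not a2 or not not (a1 or a1))
= not (not a2 or not not (a1 or a1))
= a2 and not (a1 or a1)
= a2 and not a1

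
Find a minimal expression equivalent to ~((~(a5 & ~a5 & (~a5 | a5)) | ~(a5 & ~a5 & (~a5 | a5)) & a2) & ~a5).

~((~(a5 & ~a5 & (~a5 | a5)) | ~(a5 & ~a5 & (~a5 | a5)) & a2) & ~a5)
= ~(~(a5 & ~a5 & (~a5 | a5)) & ~a5)
= ~(~(a5 & ~a5) & ~a5)
= a5 & ~a5 | a5
= a5

a5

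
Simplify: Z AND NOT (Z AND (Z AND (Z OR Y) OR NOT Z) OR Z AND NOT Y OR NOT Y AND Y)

FALSE

Z AND NOT (Z AND (Z AND (Z OR Y) OR NOT Z) OR Z AND NOT Y OR NOT Y AND Y)
= Z AND NOT (Z AND (Z AND (Z OR Y) OR NOT Z) OR Z AND NOT Y)   (complement / identity)
= Z AND NOT (Z AND (Z OR NOT Z) OR Z AND NOT Y)   (absorption)
= Z AND NOT (Z OR Z AND NOT Y)   (complement / identity)
= Z AND NOT Z   (absorption)
= FALSE   (complement)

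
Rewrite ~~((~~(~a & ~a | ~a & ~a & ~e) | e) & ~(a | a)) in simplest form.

~~((~~(~a & ~a | ~a & ~a & ~e) | e) & ~(a | a))
= ~~((~~(~a & ~a) | e) & ~(a | a))   [absorption]
= ~~((~(a | a) | e) & ~(a | a))   [De Morgan]
= ~~~(a | a)   [absorption]
= ~~~a   [idempotence]
= ~a   [double negation]

~a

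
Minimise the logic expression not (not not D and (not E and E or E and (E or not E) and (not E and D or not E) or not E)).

not (not not D and (not E and E or E and (E or not E) and (not E and D or not E) or not E))
= not (not not D and (not E and E or E and (not E and D or not E) or not E))   [complement / identity]
= not (not not D and (not E and E or E and not E or not E))   [absorption]
= not (not not D and (not E and E or not E))   [complement / identity]
= not (not not D and not E)   [complement / identity]
= not D or E   [De Morgan]

not D or E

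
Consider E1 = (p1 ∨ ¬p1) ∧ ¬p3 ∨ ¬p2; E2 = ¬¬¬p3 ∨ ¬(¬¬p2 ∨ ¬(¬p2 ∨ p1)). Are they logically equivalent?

Yes

E1: (p1 ∨ ¬p1) ∧ ¬p3 ∨ ¬p2
    = ¬p3 ∨ ¬p2   (complement / identity)
E2: ¬¬¬p3 ∨ ¬(¬¬p2 ∨ ¬(¬p2 ∨ p1))
    = ¬p3 ∨ ¬(¬¬p2 ∨ ¬(¬p2 ∨ p1))   (double negation)
    = ¬p3 ∨ ¬p2 ∧ (¬p2 ∨ p1)   (De Morgan)
    = ¬p3 ∨ ¬p2   (absorption)
Both reduce to ¬p3 ∨ ¬p2, so they are equivalent.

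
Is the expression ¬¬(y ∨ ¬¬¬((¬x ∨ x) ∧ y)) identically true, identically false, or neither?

¬¬(y ∨ ¬¬¬((¬x ∨ x) ∧ y))
= ¬¬(y ∨ ¬((¬x ∨ x) ∧ y))
= y ∨ ¬((¬x ∨ x) ∧ y)
= y ∨ ¬y
= True

identically true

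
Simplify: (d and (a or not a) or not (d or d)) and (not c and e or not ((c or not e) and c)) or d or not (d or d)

(d and (a or not a) or not (d or d)) and (not c and e or not ((c or not e) and c)) or d or not (d or d)
= (d and (a or not a) or not (d or d)) and (not c and e or not c) or d or not (d or d)
= (d and (a or not a) or not (d or d)) and not c or d or not (d or d)
= (d or not (d or d)) and not c or d or not (d or d)
= d or not (d or d)
= d or not d
= True

True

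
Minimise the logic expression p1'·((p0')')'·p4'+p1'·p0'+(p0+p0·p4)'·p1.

p0'

p1'·((p0')')'·p4'+p1'·p0'+(p0+p0·p4)'·p1
= p1'·p0'·p4'+p1'·p0'+(p0+p0·p4)'·p1   — double negation
= p1'·p0'+(p0+p0·p4)'·p1   — absorption
= p1'·p0'+p0'·p1   — absorption
= p0'   — distribution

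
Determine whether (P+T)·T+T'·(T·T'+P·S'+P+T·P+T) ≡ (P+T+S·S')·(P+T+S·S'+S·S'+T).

Yes

E1: (P+T)·T+T'·(T·T'+P·S'+P+T·P+T)
    = (P+T)·T+T'·(T·T'+P·S'+P+T)   (absorption)
    = (P+T)·T+T'·(P·S'+P+T)   (complement / identity)
    = (P+T)·T+T'·(P+T)   (absorption)
    = P+T   (distribution)
E2: (P+T+S·S')·(P+T+S·S'+S·S'+T)
    = (P+T+S·S')·(P+T+S·S'+T)   (complement / identity)
    = P+T+S·S'   (absorption)
    = P+T   (complement / identity)
Both reduce to P+T, so they are equivalent.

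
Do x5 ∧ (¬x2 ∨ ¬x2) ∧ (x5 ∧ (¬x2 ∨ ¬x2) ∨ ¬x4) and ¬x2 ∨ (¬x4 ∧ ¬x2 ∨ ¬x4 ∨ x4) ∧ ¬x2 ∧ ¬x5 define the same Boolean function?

No

E1: x5 ∧ (¬x2 ∨ ¬x2) ∧ (x5 ∧ (¬x2 ∨ ¬x2) ∨ ¬x4)
    = x5 ∧ (¬x2 ∨ ¬x2)   [absorption]
    = x5 ∧ ¬x2   [idempotence]
E2: ¬x2 ∨ (¬x4 ∧ ¬x2 ∨ ¬x4 ∨ x4) ∧ ¬x2 ∧ ¬x5
    = ¬x2 ∨ (¬x4 ∨ x4) ∧ ¬x2 ∧ ¬x5   [absorption]
    = ¬x2 ∨ ¬x2 ∧ ¬x5   [complement / identity]
    = ¬x2   [absorption]
These differ: at x2=0, x4=0, x5=0, E1 = 0 but E2 = 1.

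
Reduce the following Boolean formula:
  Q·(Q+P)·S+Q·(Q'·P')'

Q

Q·(Q+P)·S+Q·(Q'·P')'
= Q·(Q+P)·S+Q·(Q+P)   [De Morgan]
= Q·(Q+P)   [absorption]
= Q   [absorption]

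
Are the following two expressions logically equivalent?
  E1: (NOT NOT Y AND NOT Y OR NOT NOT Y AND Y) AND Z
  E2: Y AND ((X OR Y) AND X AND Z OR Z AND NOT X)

E1: (NOT NOT Y AND NOT Y OR NOT NOT Y AND Y) AND Z
    = NOT NOT Y AND Z   (distribution)
    = Y AND Z   (double negation)
E2: Y AND ((X OR Y) AND X AND Z OR Z AND NOT X)
    = Y AND (X AND Z OR Z AND NOT X)   (absorption)
    = Y AND Z   (distribution)
Both reduce to Y AND Z, so they are equivalent.

Yes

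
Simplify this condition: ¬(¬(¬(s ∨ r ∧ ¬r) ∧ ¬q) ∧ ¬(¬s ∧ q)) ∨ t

¬(¬(¬(s ∨ r ∧ ¬r) ∧ ¬q) ∧ ¬(¬s ∧ q)) ∨ t
= ¬(¬(¬s ∧ ¬q) ∧ ¬(¬s ∧ q)) ∨ t   — complement / identity
= ¬s ∧ ¬q ∨ ¬s ∧ q ∨ t   — De Morgan
= ¬s ∨ t   — distribution

¬s ∨ t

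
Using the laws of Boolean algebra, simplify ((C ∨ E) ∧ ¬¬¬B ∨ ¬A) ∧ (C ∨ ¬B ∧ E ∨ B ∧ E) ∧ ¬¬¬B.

((C ∨ E) ∧ ¬¬¬B ∨ ¬A) ∧ (C ∨ ¬B ∧ E ∨ B ∧ E) ∧ ¬¬¬B
= ((C ∨ E) ∧ ¬¬¬B ∨ ¬A) ∧ (C ∨ E) ∧ ¬¬¬B
= (C ∨ E) ∧ ¬¬¬B
= (C ∨ E) ∧ ¬B

(C ∨ E) ∧ ¬B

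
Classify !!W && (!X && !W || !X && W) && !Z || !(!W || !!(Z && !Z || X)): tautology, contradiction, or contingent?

contingent

!!W && (!X && !W || !X && W) && !Z || !(!W || !!(Z && !Z || X))
= !!W && !X && !Z || !(!W || !!(Z && !Z || X))   — distribution
= W && !X && !Z || !(!W || !!(Z && !Z || X))   — double negation
= W && !X && !Z || W && !(Z && !Z || X)   — De Morgan
= W && !X && !Z || W && !X   — complement / identity
= W && !X   — absorption
This depends on W, X, so it is not a constant.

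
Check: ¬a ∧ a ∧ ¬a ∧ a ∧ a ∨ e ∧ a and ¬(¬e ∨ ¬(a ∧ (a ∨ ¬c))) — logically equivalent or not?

E1: ¬a ∧ a ∧ ¬a ∧ a ∧ a ∨ e ∧ a
    = (¬a ∧ a ∧ ¬a ∧ a ∨ e) ∧ a   [distribution]
    = (¬a ∧ a ∨ e) ∧ a   [idempotence]
    = e ∧ a   [complement / identity]
E2: ¬(¬e ∨ ¬(a ∧ (a ∨ ¬c)))
    = ¬(¬e ∨ ¬a)   [absorption]
    = e ∧ a   [De Morgan]
Both reduce to e ∧ a, so they are equivalent.

Yes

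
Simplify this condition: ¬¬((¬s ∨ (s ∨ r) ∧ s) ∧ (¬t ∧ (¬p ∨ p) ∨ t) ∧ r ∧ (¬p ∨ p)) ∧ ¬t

¬¬((¬s ∨ (s ∨ r) ∧ s) ∧ (¬t ∧ (¬p ∨ p) ∨ t) ∧ r ∧ (¬p ∨ p)) ∧ ¬t
= (¬s ∨ (s ∨ r) ∧ s) ∧ (¬t ∧ (¬p ∨ p) ∨ t) ∧ r ∧ (¬p ∨ p) ∧ ¬t
= (¬s ∨ s) ∧ (¬t ∧ (¬p ∨ p) ∨ t) ∧ r ∧ (¬p ∨ p) ∧ ¬t
= (¬s ∨ s) ∧ (¬t ∧ (¬p ∨ p) ∨ t) ∧ r ∧ ¬t
= (¬s ∨ s) ∧ (¬t ∨ t) ∧ r ∧ ¬t
= (¬t ∨ t) ∧ r ∧ ¬t
= r ∧ ¬t

r ∧ ¬t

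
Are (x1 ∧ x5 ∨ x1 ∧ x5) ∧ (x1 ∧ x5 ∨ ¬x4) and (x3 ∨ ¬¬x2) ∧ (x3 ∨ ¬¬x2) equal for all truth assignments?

E1: (x1 ∧ x5 ∨ x1 ∧ x5) ∧ (x1 ∧ x5 ∨ ¬x4)
    = x1 ∧ x5 ∧ ¬x4 ∨ x1 ∧ x5   (distribution)
    = x1 ∧ x5   (absorption)
E2: (x3 ∨ ¬¬x2) ∧ (x3 ∨ ¬¬x2)
    = x3 ∨ ¬¬x2   (idempotence)
    = x3 ∨ x2   (double negation)
These differ: at x1=0, x2=1, x3=1, x4=0, x5=0, E1 = 0 but E2 = 1.

No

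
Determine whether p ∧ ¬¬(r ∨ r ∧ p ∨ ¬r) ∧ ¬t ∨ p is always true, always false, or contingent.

contingent

p ∧ ¬¬(r ∨ r ∧ p ∨ ¬r) ∧ ¬t ∨ p
= p ∧ ¬¬(r ∨ ¬r) ∧ ¬t ∨ p   — absorption
= p ∧ (r ∨ ¬r) ∧ ¬t ∨ p   — double negation
= p ∧ ¬t ∨ p   — complement / identity
= p   — absorption
This depends on p, so it is not a constant.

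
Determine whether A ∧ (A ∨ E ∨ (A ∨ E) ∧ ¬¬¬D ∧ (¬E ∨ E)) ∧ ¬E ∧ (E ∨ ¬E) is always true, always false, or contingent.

A ∧ (A ∨ E ∨ (A ∨ E) ∧ ¬¬¬D ∧ (¬E ∨ E)) ∧ ¬E ∧ (E ∨ ¬E)
= A ∧ (A ∨ E ∨ (A ∨ E) ∧ ¬¬¬D ∧ (¬E ∨ E)) ∧ ¬E   — complement / identity
= A ∧ (A ∨ E ∨ (A ∨ E) ∧ ¬¬¬D) ∧ ¬E   — complement / identity
= A ∧ (A ∨ E ∨ (A ∨ E) ∧ ¬D) ∧ ¬E   — double negation
= A ∧ (A ∨ E) ∧ ¬E   — absorption
= A ∧ ¬E   — absorption
This depends on A, E, so it is not a constant.

contingent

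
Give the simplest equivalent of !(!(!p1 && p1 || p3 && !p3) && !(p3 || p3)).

p3

!(!(!p1 && p1 || p3 && !p3) && !(p3 || p3))
= !(!(p3 && !p3) && !(p3 || p3))   — complement / identity
= p3 && !p3 || p3 || p3   — De Morgan
= p3 || p3   — complement / identity
= p3   — idempotence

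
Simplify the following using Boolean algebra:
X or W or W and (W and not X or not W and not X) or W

X or W or W and (W and not X or not W and not X) or W
= X or W or W and not X or W
= X or W or W
= X or W

X or W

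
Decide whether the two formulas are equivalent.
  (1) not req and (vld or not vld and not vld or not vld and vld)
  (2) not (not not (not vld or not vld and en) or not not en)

No

E1: not req and (vld or not vld and not vld or not vld and vld)
    = not req and (vld or not vld)
    = not req
E2: not (not not (not vld or not vld and en) or not not en)
    = not (not vld or not vld and en or not not en)
    = not (not vld or not not en)
    = vld and not en
These differ: at en=0, req=1, vld=1, E1 = 0 but E2 = 1.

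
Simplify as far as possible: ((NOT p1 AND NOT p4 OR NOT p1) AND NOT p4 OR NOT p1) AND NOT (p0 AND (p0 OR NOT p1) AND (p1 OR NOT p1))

((NOT p1 AND NOT p4 OR NOT p1) AND NOT p4 OR NOT p1) AND NOT (p0 AND (p0 OR NOT p1) AND (p1 OR NOT p1))
= (NOT p1 AND NOT p4 OR NOT p1) AND NOT (p0 AND (p0 OR NOT p1) AND (p1 OR NOT p1))   [absorption]
= (NOT p1 AND NOT p4 OR NOT p1) AND NOT (p0 AND (p0 OR NOT p1))   [complement / identity]
= NOT p1 AND NOT (p0 AND (p0 OR NOT p1))   [absorption]
= NOT p1 AND NOT p0   [absorption]

NOT p1 AND NOT p0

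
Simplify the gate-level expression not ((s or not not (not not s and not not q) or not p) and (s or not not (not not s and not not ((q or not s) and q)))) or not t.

not ((s or not not (not not s and not not q) or not p) and (s or not not (not not s and not not ((q or not s) and q)))) or not t
= not ((s or not not (not not s and not not q) or not p) and (s or not not (not not s and not not q))) or not t   [absorption]
= not (s or not not (not not s and not not q)) or not t   [absorption]
= not (s or not (not s or not q)) or not t   [De Morgan]
= not (s or s and q) or not t   [De Morgan]
= not s or not t   [absorption]

not s or not t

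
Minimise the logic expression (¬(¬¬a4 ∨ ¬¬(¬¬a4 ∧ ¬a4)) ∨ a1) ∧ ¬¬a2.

(¬(¬¬a4 ∨ ¬¬(¬¬a4 ∧ ¬a4)) ∨ a1) ∧ ¬¬a2
= (¬a4 ∧ ¬(¬¬a4 ∧ ¬a4) ∨ a1) ∧ ¬¬a2   (De Morgan)
= (¬a4 ∧ (¬a4 ∨ a4) ∨ a1) ∧ ¬¬a2   (De Morgan)
= (¬a4 ∨ a1) ∧ ¬¬a2   (complement / identity)
= (¬a4 ∨ a1) ∧ a2   (double negation)

(¬a4 ∨ a1) ∧ a2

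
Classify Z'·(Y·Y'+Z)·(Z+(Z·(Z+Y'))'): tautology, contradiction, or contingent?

Z'·(Y·Y'+Z)·(Z+(Z·(Z+Y'))')
= Z'·(Y·Y'+Z)·(Z+Z')   [absorption]
= Z'·Z·(Z+Z')   [complement / identity]
= Z'·Z   [complement / identity]
= 0   [complement]

contradiction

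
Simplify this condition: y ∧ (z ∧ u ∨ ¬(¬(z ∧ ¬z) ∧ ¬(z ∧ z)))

y ∧ (z ∧ u ∨ ¬(¬(z ∧ ¬z) ∧ ¬(z ∧ z)))
= y ∧ (z ∧ u ∨ z ∧ ¬z ∨ z ∧ z)   (De Morgan)
= y ∧ (z ∧ u ∨ z)   (distribution)
= y ∧ z   (absorption)

y ∧ z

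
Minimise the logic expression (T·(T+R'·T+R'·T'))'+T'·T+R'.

T'+R'

(T·(T+R'·T+R'·T'))'+T'·T+R'
= (T·(T+R'·T+R'·T'))'+R'   [complement / identity]
= (T·(T+R'))'+R'   [distribution]
= T'+R'   [absorption]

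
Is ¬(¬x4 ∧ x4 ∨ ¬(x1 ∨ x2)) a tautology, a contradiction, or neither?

¬(¬x4 ∧ x4 ∨ ¬(x1 ∨ x2))
= ¬¬(x1 ∨ x2)   (complement / identity)
= x1 ∨ x2   (double negation)
This depends on x1, x2, so it is not a constant.

neither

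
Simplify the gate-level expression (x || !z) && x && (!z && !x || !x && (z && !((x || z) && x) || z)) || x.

x

(x || !z) && x && (!z && !x || !x && (z && !((x || z) && x) || z)) || x
= (x || !z) && x && (!z && !x || !x && (z && !x || z)) || x
= x && (!z && !x || !x && (z && !x || z)) || x
= x && (!z && !x || !x && z) || x
= x && !x || x
= x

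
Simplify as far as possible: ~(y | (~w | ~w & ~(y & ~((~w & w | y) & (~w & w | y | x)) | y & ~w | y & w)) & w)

~(y | (~w | ~w & ~(y & ~((~w & w | y) & (~w & w | y | x)) | y & ~w | y & w)) & w)
= ~(y | (~w | ~w & ~(y & ~(~w & w | y) | y & ~w | y & w)) & w)   [absorption]
= ~(y | (~w | ~w & ~(y & ~(~w & w | y) | y)) & w)   [distribution]
= ~(y | (~w | ~w & ~(y & ~y | y)) & w)   [complement / identity]
= ~(y | (~w | ~w & ~y) & w)   [complement / identity]
= ~(y | ~w & w)   [absorption]
= ~y   [complement / identity]

~y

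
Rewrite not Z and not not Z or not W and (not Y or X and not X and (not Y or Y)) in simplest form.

not W and not Y

not Z and not not Z or not W and (not Y or X and not X and (not Y or Y))
= not Z and Z or not W and (not Y or X and not X and (not Y or Y))   (double negation)
= not W and (not Y or X and not X and (not Y or Y))   (complement / identity)
= not W and (not Y or X and not X)   (complement / identity)
= not W and not Y   (complement / identity)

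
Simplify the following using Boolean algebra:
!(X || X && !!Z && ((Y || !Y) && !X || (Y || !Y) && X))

!(X || X && !!Z && ((Y || !Y) && !X || (Y || !Y) && X))
= !(X || X && Z && ((Y || !Y) && !X || (Y || !Y) && X))
= !(X || X && Z && (Y || !Y))
= !(X || X && Z)
= !X

!X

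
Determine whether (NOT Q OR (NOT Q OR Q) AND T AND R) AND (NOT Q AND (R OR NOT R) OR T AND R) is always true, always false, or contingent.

contingent

(NOT Q OR (NOT Q OR Q) AND T AND R) AND (NOT Q AND (R OR NOT R) OR T AND R)
= (NOT Q OR T AND R) AND (NOT Q AND (R OR NOT R) OR T AND R)   [complement / identity]
= (NOT Q OR T AND R) AND (NOT Q OR T AND R)   [complement / identity]
= NOT Q OR T AND R   [idempotence]
This depends on Q, R, T, so it is not a constant.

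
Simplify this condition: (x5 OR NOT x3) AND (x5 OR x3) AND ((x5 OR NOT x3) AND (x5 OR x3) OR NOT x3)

(x5 OR NOT x3) AND (x5 OR x3) AND ((x5 OR NOT x3) AND (x5 OR x3) OR NOT x3)
= (x5 OR NOT x3) AND (x5 OR x3)
= x5 OR NOT x3 AND x3
= x5

x5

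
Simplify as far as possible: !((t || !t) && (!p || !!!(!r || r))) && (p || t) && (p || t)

p

!((t || !t) && (!p || !!!(!r || r))) && (p || t) && (p || t)
= !(!p || !!!(!r || r)) && (p || t) && (p || t)   [complement / identity]
= !(!p || !(!r || r)) && (p || t) && (p || t)   [double negation]
= !(!p || !(!r || r)) && (p || t)   [idempotence]
= p && (!r || r) && (p || t)   [De Morgan]
= p && (p || t)   [complement / identity]
= p   [absorption]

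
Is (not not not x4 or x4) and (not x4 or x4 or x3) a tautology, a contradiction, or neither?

(not not not x4 or x4) and (not x4 or x4 or x3)
= (not x4 or x4) and (not x4 or x4 or x3)   [double negation]
= not x4 or x4   [absorption]
= True   [complement]

tautology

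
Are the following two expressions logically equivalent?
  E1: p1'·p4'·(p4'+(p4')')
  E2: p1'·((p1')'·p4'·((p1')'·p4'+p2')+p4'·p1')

E1: p1'·p4'·(p4'+(p4')')
    = p1'·p4'·(p4'+p4)   (double negation)
    = p1'·p4'   (complement / identity)
E2: p1'·((p1')'·p4'·((p1')'·p4'+p2')+p4'·p1')
    = p1'·((p1')'·p4'+p4'·p1')   (absorption)
    = p1'·(p1·p4'+p4'·p1')   (double negation)
    = p1'·p4'   (distribution)
Both reduce to p1'·p4', so they are equivalent.

Yes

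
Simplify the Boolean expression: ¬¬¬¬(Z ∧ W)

¬¬¬¬(Z ∧ W)
= ¬¬(Z ∧ W)   (double negation)
= Z ∧ W   (double negation)

Z ∧ W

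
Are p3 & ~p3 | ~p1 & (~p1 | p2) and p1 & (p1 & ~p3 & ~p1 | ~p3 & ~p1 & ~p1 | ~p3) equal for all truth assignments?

E1: p3 & ~p3 | ~p1 & (~p1 | p2)
    = p3 & ~p3 | ~p1
    = ~p1
E2: p1 & (p1 & ~p3 & ~p1 | ~p3 & ~p1 & ~p1 | ~p3)
    = p1 & (~p3 & ~p1 | ~p3)
    = p1 & ~p3
These differ: at p1=0, p2=1, p3=0, E1 = 1 but E2 = 0.

No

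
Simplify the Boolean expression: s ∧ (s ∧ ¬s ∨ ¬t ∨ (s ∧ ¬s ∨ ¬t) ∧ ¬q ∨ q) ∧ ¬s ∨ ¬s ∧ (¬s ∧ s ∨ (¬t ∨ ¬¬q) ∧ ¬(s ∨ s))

s ∧ (s ∧ ¬s ∨ ¬t ∨ (s ∧ ¬s ∨ ¬t) ∧ ¬q ∨ q) ∧ ¬s ∨ ¬s ∧ (¬s ∧ s ∨ (¬t ∨ ¬¬q) ∧ ¬(s ∨ s))
= s ∧ (s ∧ ¬s ∨ ¬t ∨ q) ∧ ¬s ∨ ¬s ∧ (¬s ∧ s ∨ (¬t ∨ ¬¬q) ∧ ¬(s ∨ s))   [absorption]
= s ∧ (¬t ∨ q) ∧ ¬s ∨ ¬s ∧ (¬s ∧ s ∨ (¬t ∨ ¬¬q) ∧ ¬(s ∨ s))   [complement / identity]
= s ∧ (¬t ∨ q) ∧ ¬s ∨ ¬s ∧ (¬t ∨ ¬¬q) ∧ ¬(s ∨ s)   [complement / identity]
= s ∧ (¬t ∨ q) ∧ ¬s ∨ ¬s ∧ (¬t ∨ q) ∧ ¬(s ∨ s)   [double negation]
= s ∧ (¬t ∨ q) ∧ ¬s ∨ ¬s ∧ (¬t ∨ q) ∧ ¬s   [idempotence]
= (¬t ∨ q) ∧ ¬s   [distribution]

(¬t ∨ q) ∧ ¬s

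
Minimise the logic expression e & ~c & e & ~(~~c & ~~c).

e & ~c

e & ~c & e & ~(~~c & ~~c)
= e & ~c & e & ~~~c   — idempotence
= e & ~c & e & ~c   — double negation
= e & ~c   — idempotence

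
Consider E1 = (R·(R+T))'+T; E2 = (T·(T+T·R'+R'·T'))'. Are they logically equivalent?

E1: (R·(R+T))'+T
    = R'+T   [absorption]
E2: (T·(T+T·R'+R'·T'))'
    = (T·(T+R'))'   [distribution]
    = T'   [absorption]
These differ: at R=1, T=1, E1 = 1 but E2 = 0.

No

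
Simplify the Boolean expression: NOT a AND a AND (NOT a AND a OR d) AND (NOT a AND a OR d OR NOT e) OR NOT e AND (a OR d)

NOT a AND a AND (NOT a AND a OR d) AND (NOT a AND a OR d OR NOT e) OR NOT e AND (a OR d)
= NOT a AND a AND (NOT a AND a OR d) OR NOT e AND (a OR d)   — absorption
= NOT a AND a OR NOT e AND (a OR d)   — absorption
= NOT e AND (a OR d)   — complement / identity

NOT e AND (a OR d)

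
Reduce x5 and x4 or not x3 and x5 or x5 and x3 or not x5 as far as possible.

True

x5 and x4 or not x3 and x5 or x5 and x3 or not x5
= x5 and x4 or x5 or not x5   — distribution
= x5 or not x5   — absorption
= True   — complement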